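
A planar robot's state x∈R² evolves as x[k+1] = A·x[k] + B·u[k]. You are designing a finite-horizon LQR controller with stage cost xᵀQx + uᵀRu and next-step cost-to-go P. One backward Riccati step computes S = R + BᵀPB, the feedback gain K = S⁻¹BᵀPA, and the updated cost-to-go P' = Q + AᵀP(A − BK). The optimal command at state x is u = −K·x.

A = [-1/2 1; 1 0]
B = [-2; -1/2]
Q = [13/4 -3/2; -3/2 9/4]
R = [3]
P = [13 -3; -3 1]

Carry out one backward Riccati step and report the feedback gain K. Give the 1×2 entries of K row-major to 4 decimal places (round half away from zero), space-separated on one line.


0.3604 -0.4975

BᵀP = [-24.5000 5.5000]
S = R + BᵀPB = [3] + [46.2500] = [49.2500]
BᵀPA = [17.7500 -24.5000]
K = S⁻¹·BᵀPA = [0.3604 -0.4975]
A−BK = [0.2208 0.0051; 1.1802 -0.2487]
AᵀP(A−BK) = [0.8528 -0.6701; -0.6701 0.8122]
P' = Q + AᵀP(A−BK) = [4.1028 -2.1701; -2.1701 3.0622]
tr(P') = 7.1650


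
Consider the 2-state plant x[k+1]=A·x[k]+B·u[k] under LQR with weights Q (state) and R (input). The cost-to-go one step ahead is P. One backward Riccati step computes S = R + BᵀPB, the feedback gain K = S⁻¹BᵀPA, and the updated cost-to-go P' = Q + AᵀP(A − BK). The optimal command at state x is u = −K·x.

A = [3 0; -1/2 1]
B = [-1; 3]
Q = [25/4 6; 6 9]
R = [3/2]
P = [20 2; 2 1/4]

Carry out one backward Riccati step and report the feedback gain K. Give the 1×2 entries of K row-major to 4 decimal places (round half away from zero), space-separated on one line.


-3.5213 -0.1064

BᵀP = [-14.0000 -1.2500]
S = R + BᵀPB = [3/2] + [10.2500] = [11.7500]
BᵀPA = [-41.3750 -1.2500]
K = S⁻¹·BᵀPA = [-3.5213 -0.1064]
A−BK = [-0.5213 -0.1064; 10.0638 1.3191]
AᵀP(A−BK) = [28.3697 1.4734; 1.4734 0.1170]
P' = Q + AᵀP(A−BK) = [34.6197 7.4734; 7.4734 9.1170]
tr(P') = 43.7367


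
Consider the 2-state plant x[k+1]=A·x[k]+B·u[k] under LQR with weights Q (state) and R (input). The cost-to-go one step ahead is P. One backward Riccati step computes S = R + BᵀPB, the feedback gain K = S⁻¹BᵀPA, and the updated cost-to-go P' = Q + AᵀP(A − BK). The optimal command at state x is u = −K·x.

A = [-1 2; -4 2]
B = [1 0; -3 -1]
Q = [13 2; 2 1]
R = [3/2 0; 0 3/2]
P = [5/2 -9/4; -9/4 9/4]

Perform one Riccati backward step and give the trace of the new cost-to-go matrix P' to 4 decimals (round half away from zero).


BᵀP = [9.2500 -9.0000; 2.2500 -2.2500]
S = R + BᵀPB = [3/2 0; 0 3/2] + [36.2500 9.0000; 9.0000 2.2500] = [37.7500 9.0000; 9.0000 3.7500]
BᵀPA = [26.7500 0.5000; 6.7500 0.0000]
K = S⁻¹·BᵀPA = [0.6533 0.0310; 0.2322 -0.0743]
A−BK = [-1.6533 1.9690; -1.8080 2.0186]
AᵀP(A−BK) = [1.4582 -0.8266; -0.8266 0.9845]
P' = Q + AᵀP(A−BK) = [14.4582 1.1734; 1.1734 1.9845]
tr(P') = 16.4427

16.4427


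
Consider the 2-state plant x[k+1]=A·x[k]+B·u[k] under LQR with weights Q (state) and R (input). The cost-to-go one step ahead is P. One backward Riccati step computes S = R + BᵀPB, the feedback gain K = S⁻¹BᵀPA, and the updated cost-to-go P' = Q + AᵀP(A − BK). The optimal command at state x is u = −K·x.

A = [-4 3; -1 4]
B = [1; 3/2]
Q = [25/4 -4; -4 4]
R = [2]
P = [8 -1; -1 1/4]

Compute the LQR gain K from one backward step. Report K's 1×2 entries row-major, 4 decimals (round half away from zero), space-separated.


-3.3554 2.2479

BᵀP = [6.5000 -0.6250]
S = R + BᵀPB = [2] + [5.5625] = [7.5625]
BᵀPA = [-25.3750 17.0000]
K = S⁻¹·BᵀPA = [-3.3554 2.2479]
A−BK = [-0.6446 0.7521; 4.0331 0.6281]
AᵀP(A−BK) = [35.1074 -20.9587; -20.9587 13.7851]
P' = Q + AᵀP(A−BK) = [41.3574 -24.9587; -24.9587 17.7851]
tr(P') = 59.1426


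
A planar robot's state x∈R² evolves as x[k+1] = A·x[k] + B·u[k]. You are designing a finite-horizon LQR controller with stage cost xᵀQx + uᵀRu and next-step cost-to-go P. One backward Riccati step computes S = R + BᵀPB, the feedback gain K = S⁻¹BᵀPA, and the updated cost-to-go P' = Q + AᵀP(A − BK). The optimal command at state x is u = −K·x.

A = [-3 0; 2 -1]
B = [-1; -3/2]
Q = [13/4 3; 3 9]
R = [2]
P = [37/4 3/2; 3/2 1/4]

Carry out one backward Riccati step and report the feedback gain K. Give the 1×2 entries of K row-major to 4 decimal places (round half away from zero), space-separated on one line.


1.8851 0.1149

BᵀP = [-11.5000 -1.8750]
S = R + BᵀPB = [2] + [14.3125] = [16.3125]
BᵀPA = [30.7500 1.8750]
K = S⁻¹·BᵀPA = [1.8851 0.1149]
A−BK = [-1.1149 0.1149; 4.8276 -0.8276]
AᵀP(A−BK) = [8.2845 0.4655; 0.4655 0.0345]
P' = Q + AᵀP(A−BK) = [11.5345 3.4655; 3.4655 9.0345]
tr(P') = 20.5690


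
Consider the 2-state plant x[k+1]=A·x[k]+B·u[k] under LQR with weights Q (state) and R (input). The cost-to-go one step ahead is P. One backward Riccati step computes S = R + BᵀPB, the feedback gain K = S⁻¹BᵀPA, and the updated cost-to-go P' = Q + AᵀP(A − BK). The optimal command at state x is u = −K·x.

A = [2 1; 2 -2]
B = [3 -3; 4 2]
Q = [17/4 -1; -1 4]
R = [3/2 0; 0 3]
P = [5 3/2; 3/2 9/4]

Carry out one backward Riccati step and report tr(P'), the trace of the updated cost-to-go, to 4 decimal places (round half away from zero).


9.6316

BᵀP = [21.0000 13.5000; -12.0000 0.0000]
S = R + BᵀPB = [3/2 0; 0 3] + [117.0000 -36.0000; -36.0000 36.0000] = [118.5000 -36.0000; -36.0000 39.0000]
BᵀPA = [69.0000 -6.0000; -24.0000 -12.0000]
K = S⁻¹·BᵀPA = [0.5494 -0.2003; -0.1083 -0.4926]
A−BK = [0.0271 0.1231; 0.0189 -0.2138]
AᵀP(A−BK) = [0.4939 -0.0027; -0.0027 0.8877]
P' = Q + AᵀP(A−BK) = [4.7439 -1.0027; -1.0027 4.8877]
tr(P') = 9.6316


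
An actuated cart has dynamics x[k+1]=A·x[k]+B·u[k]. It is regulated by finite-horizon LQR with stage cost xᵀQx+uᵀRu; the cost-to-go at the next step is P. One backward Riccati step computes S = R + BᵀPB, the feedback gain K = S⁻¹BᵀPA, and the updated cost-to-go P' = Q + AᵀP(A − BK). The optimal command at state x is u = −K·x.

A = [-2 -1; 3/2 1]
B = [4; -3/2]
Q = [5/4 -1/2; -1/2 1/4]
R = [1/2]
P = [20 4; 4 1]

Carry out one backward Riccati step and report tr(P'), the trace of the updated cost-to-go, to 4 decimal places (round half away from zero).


BᵀP = [74.0000 14.5000]
S = R + BᵀPB = [1/2] + [274.2500] = [274.7500]
BᵀPA = [-126.2500 -59.5000]
K = S⁻¹·BᵀPA = [-0.4595 -0.2166]
A−BK = [-0.1620 -0.1338; 0.8107 0.6752]
AᵀP(A−BK) = [0.2370 0.1592; 0.1592 0.1146]
P' = Q + AᵀP(A−BK) = [1.4870 -0.3408; -0.3408 0.3646]
tr(P') = 1.8517

1.8517


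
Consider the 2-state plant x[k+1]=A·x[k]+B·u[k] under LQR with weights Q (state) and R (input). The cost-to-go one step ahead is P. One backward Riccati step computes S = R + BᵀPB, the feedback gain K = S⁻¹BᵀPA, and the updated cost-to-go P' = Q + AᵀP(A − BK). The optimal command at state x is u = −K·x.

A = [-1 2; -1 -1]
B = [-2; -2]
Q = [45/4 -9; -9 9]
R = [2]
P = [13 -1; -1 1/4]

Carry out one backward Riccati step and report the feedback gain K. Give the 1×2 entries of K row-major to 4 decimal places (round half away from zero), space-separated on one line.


0.4787 -1.0532

BᵀP = [-24.0000 1.5000]
S = R + BᵀPB = [2] + [45.0000] = [47.0000]
BᵀPA = [22.5000 -49.5000]
K = S⁻¹·BᵀPA = [0.4787 -1.0532]
A−BK = [-0.0426 -0.1064; -0.0426 -3.1064]
AᵀP(A−BK) = [0.4787 -1.0532; -1.0532 4.1170]
P' = Q + AᵀP(A−BK) = [11.7287 -10.0532; -10.0532 13.1170]
tr(P') = 24.8457


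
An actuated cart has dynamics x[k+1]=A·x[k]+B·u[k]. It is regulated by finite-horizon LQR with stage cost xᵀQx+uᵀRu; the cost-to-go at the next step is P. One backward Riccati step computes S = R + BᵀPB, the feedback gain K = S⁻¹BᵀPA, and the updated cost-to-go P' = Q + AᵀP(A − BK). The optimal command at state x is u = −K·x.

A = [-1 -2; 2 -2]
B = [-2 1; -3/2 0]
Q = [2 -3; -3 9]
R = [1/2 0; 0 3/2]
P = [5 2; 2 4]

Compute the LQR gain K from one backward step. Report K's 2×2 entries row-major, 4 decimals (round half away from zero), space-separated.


-0.5806 1.1613 -1.3151 0.1687

BᵀP = [-13.0000 -10.0000; 5.0000 2.0000]
S = R + BᵀPB = [1/2 0; 0 3/2] + [41.0000 -13.0000; -13.0000 5.0000] = [41.5000 -13.0000; -13.0000 6.5000]
BᵀPA = [-7.0000 46.0000; -1.0000 -14.0000]
K = S⁻¹·BᵀPA = [-0.5806 1.1613; -1.3151 0.1687]
A−BK = [-0.8462 0.1538; 1.1290 -0.2581]
AᵀP(A−BK) = [7.6203 -1.7022; -1.7022 0.9429]
P' = Q + AᵀP(A−BK) = [9.6203 -4.7022; -4.7022 9.9429]
tr(P') = 19.5633


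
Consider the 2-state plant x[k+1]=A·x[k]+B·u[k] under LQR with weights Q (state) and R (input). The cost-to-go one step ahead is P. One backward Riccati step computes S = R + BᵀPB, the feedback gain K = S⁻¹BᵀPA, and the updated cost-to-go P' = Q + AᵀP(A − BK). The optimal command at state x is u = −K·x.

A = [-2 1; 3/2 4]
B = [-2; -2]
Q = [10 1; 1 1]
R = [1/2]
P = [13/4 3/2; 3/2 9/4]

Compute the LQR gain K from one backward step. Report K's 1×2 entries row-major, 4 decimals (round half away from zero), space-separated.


BᵀP = [-9.5000 -7.5000]
S = R + BᵀPB = [1/2] + [34.0000] = [34.5000]
BᵀPA = [7.7500 -39.5000]
K = S⁻¹·BᵀPA = [0.2246 -1.1449]
A−BK = [-1.5507 -1.2899; 1.9493 1.7101]
AᵀP(A−BK) = [7.3216 6.1232; 6.1232 6.0254]
P' = Q + AᵀP(A−BK) = [17.3216 7.1232; 7.1232 7.0254]
tr(P') = 24.3469

0.2246 -1.1449


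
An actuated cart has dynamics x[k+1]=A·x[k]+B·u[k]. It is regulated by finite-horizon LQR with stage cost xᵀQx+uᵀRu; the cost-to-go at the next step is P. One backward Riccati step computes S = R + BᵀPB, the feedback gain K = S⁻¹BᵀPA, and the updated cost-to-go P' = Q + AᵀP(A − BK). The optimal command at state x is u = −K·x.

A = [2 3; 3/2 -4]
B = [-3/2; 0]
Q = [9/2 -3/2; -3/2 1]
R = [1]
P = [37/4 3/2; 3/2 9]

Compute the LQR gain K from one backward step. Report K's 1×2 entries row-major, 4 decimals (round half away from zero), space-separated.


-1.4269 -1.4957

BᵀP = [-13.8750 -2.2500]
S = R + BᵀPB = [1] + [20.8125] = [21.8125]
BᵀPA = [-31.1250 -32.6250]
K = S⁻¹·BᵀPA = [-1.4269 -1.4957]
A−BK = [-0.1404 0.7564; 1.5000 -4.0000]
AᵀP(A−BK) = [21.8367 -50.3037; -50.3037 142.4527]
P' = Q + AᵀP(A−BK) = [26.3367 -51.8037; -51.8037 143.4527]
tr(P') = 169.7894


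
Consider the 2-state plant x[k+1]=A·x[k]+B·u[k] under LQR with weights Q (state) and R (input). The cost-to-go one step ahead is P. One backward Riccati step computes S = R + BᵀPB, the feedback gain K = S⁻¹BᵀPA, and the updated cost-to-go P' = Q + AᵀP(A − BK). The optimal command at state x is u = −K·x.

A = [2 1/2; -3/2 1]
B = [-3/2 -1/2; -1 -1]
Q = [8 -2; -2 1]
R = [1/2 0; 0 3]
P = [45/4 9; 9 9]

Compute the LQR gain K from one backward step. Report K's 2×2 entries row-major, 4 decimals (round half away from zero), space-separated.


-0.5076 -0.4920 0.3774 -0.1419

BᵀP = [-25.8750 -22.5000; -14.6250 -13.5000]
S = R + BᵀPB = [1/2 0; 0 3] + [61.3125 35.4375; 35.4375 20.8125] = [61.8125 35.4375; 35.4375 23.8125]
BᵀPA = [-18.0000 -35.4375; -9.0000 -20.8125]
K = S⁻¹·BᵀPA = [-0.5076 -0.4920; 0.3774 -0.1419]
A−BK = [1.4273 -0.3089; -1.6302 0.3662]
AᵀP(A−BK) = [5.5103 -1.1323; -1.1323 0.4256]
P' = Q + AᵀP(A−BK) = [13.5103 -3.1323; -3.1323 1.4256]
tr(P') = 14.9359


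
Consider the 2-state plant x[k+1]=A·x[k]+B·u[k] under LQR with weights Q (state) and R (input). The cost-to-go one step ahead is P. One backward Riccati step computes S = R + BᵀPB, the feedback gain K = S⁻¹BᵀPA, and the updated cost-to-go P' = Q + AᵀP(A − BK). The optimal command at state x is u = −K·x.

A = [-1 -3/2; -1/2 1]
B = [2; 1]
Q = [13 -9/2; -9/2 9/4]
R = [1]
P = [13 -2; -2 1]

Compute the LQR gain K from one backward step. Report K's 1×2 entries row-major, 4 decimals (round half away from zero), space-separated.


BᵀP = [24.0000 -3.0000]
S = R + BᵀPB = [1] + [45.0000] = [46.0000]
BᵀPA = [-22.5000 -39.0000]
K = S⁻¹·BᵀPA = [-0.4891 -0.8478]
A−BK = [-0.0217 0.1957; -0.0109 1.8478]
AᵀP(A−BK) = [0.2446 0.4239; 0.4239 3.1848]
P' = Q + AᵀP(A−BK) = [13.2446 -4.0761; -4.0761 5.4348]
tr(P') = 18.6793

-0.4891 -0.8478


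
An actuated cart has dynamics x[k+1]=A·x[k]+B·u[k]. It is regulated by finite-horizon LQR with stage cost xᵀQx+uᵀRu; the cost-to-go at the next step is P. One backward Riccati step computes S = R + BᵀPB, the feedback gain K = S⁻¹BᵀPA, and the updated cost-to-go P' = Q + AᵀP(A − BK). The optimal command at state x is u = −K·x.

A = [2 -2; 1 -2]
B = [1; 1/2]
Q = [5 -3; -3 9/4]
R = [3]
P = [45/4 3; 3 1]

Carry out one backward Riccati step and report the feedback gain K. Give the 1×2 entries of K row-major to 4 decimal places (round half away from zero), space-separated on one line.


1.6571 -1.8571

BᵀP = [12.7500 3.5000]
S = R + BᵀPB = [3] + [14.5000] = [17.5000]
BᵀPA = [29.0000 -32.5000]
K = S⁻¹·BᵀPA = [1.6571 -1.8571]
A−BK = [0.3429 -0.1429; 0.1714 -1.0714]
AᵀP(A−BK) = [9.9429 -11.1429; -11.1429 12.6429]
P' = Q + AᵀP(A−BK) = [14.9429 -14.1429; -14.1429 14.8929]
tr(P') = 29.8357


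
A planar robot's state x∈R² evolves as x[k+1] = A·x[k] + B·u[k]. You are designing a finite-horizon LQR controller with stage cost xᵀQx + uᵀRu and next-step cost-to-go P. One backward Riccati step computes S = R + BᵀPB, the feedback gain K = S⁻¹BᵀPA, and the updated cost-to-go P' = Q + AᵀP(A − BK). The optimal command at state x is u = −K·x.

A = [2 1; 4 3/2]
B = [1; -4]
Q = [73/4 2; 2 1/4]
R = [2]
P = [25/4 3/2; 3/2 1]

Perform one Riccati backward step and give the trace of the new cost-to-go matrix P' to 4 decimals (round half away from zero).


88.1327

BᵀP = [0.2500 -2.5000]
S = R + BᵀPB = [2] + [10.2500] = [12.2500]
BᵀPA = [-9.5000 -3.5000]
K = S⁻¹·BᵀPA = [-0.7755 -0.2857]
A−BK = [2.7755 1.2857; 0.8980 0.3571]
AᵀP(A−BK) = [57.6327 26.2857; 26.2857 12.0000]
P' = Q + AᵀP(A−BK) = [75.8827 28.2857; 28.2857 12.2500]
tr(P') = 88.1327


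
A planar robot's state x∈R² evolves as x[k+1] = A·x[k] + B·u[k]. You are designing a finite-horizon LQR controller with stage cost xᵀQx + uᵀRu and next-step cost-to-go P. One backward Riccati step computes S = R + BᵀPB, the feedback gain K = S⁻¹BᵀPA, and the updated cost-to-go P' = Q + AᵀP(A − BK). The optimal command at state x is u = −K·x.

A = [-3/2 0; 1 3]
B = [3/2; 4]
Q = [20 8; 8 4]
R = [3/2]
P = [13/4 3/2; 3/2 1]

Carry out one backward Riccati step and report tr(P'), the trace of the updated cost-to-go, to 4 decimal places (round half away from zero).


BᵀP = [10.8750 6.2500]
S = R + BᵀPB = [3/2] + [41.3125] = [42.8125]
BᵀPA = [-10.0625 18.7500]
K = S⁻¹·BᵀPA = [-0.2350 0.4380]
A−BK = [-1.1474 -0.6569; 1.9401 1.2482]
AᵀP(A−BK) = [1.4474 0.6569; 0.6569 0.7883]
P' = Q + AᵀP(A−BK) = [21.4474 8.6569; 8.6569 4.7883]
tr(P') = 26.2358

26.2358


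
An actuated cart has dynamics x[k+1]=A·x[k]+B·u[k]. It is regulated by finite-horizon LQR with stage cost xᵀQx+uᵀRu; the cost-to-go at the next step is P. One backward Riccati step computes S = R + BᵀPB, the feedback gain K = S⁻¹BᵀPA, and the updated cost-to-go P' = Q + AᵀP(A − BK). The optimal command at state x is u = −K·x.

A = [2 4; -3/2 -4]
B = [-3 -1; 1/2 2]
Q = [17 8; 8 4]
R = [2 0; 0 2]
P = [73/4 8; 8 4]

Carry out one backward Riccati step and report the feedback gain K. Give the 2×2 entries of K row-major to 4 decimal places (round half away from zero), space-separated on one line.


BᵀP = [-50.7500 -22.0000; -2.2500 0.0000]
S = R + BᵀPB = [2 0; 0 2] + [141.2500 6.7500; 6.7500 2.2500] = [143.2500 6.7500; 6.7500 4.2500]
BᵀPA = [-68.5000 -115.0000; -4.5000 -9.0000]
K = S⁻¹·BᵀPA = [-0.4629 -0.7599; -0.3236 -0.9108]
A−BK = [0.2876 0.8096; -0.6214 -1.7985]
AᵀP(A−BK) = [0.8327 1.8500; 1.8500 4.4172]
P' = Q + AᵀP(A−BK) = [17.8327 9.8500; 9.8500 8.4172]
tr(P') = 26.2499

-0.4629 -0.7599 -0.3236 -0.9108


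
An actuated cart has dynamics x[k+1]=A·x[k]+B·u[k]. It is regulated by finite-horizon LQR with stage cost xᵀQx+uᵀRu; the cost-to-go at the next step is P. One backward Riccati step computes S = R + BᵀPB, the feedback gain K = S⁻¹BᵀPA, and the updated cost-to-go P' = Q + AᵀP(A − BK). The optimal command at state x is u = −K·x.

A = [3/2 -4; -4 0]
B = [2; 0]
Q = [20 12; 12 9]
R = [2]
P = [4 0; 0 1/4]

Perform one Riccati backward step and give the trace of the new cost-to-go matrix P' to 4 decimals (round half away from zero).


41.1111

BᵀP = [8.0000 0.0000]
S = R + BᵀPB = [2] + [16.0000] = [18.0000]
BᵀPA = [12.0000 -32.0000]
K = S⁻¹·BᵀPA = [0.6667 -1.7778]
A−BK = [0.1667 -0.4444; -4.0000 0.0000]
AᵀP(A−BK) = [5.0000 -2.6667; -2.6667 7.1111]
P' = Q + AᵀP(A−BK) = [25.0000 9.3333; 9.3333 16.1111]
tr(P') = 41.1111


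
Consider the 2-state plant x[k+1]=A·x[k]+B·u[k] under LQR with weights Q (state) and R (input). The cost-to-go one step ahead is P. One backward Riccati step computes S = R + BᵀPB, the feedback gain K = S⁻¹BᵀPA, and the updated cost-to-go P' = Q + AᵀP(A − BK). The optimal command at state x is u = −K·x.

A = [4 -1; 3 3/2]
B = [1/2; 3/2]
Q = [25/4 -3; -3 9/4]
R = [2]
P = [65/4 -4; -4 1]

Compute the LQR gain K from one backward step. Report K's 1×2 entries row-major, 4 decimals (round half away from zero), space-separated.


3.0270 -1.2432

BᵀP = [2.1250 -0.5000]
S = R + BᵀPB = [2] + [0.3125] = [2.3125]
BᵀPA = [7.0000 -2.8750]
K = S⁻¹·BᵀPA = [3.0270 -1.2432]
A−BK = [2.4865 -0.3784; -1.5405 3.3649]
AᵀP(A−BK) = [151.8108 -63.7973; -63.7973 26.9257]
P' = Q + AᵀP(A−BK) = [158.0608 -66.7973; -66.7973 29.1757]
tr(P') = 187.2365


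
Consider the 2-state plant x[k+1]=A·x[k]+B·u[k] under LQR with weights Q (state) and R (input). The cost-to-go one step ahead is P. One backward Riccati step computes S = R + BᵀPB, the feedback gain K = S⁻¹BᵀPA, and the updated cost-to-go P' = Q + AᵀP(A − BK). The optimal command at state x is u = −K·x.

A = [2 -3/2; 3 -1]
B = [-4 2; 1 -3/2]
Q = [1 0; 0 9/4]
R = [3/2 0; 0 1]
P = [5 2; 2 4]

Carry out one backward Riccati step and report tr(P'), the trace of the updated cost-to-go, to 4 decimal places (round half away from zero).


BᵀP = [-18.0000 -4.0000; 7.0000 -2.0000]
S = R + BᵀPB = [3/2 0; 0 1] + [68.0000 -30.0000; -30.0000 17.0000] = [69.5000 -30.0000; -30.0000 18.0000]
BᵀPA = [-48.0000 31.0000; 8.0000 -8.5000]
K = S⁻¹·BᵀPA = [-1.7778 0.8632; -2.5185 0.9665]
A−BK = [-0.0741 0.0199; 1.0000 -0.4135]
AᵀP(A−BK) = [14.8148 -6.2963; -6.2963 2.7048]
P' = Q + AᵀP(A−BK) = [15.8148 -6.2963; -6.2963 4.9548]
tr(P') = 20.7696

20.7696


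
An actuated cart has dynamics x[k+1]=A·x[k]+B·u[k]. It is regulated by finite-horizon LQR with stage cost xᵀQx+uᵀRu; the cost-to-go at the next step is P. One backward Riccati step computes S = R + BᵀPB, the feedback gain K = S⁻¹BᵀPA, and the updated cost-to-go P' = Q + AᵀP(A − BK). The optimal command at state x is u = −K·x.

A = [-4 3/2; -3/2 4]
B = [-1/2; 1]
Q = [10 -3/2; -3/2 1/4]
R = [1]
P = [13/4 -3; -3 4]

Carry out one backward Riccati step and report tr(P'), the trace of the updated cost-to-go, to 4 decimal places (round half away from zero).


BᵀP = [-4.6250 5.5000]
S = R + BᵀPB = [1] + [7.8125] = [8.8125]
BᵀPA = [10.2500 15.0625]
K = S⁻¹·BᵀPA = [1.1631 1.7092]
A−BK = [-3.4184 2.3546; -2.6631 2.2908]
AᵀP(A−BK) = [13.0780 -6.2695; -6.2695 9.5674]
P' = Q + AᵀP(A−BK) = [23.0780 -7.7695; -7.7695 9.8174]
tr(P') = 32.8954

32.8954


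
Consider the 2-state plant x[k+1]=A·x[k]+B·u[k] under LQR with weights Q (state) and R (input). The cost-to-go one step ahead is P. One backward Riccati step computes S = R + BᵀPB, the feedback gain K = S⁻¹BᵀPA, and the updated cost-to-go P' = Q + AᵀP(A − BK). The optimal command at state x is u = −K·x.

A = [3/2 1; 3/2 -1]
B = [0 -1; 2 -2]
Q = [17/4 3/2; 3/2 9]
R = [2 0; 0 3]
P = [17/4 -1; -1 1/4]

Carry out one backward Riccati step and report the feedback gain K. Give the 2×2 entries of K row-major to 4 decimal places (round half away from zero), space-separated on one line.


BᵀP = [-2.0000 0.5000; -2.2500 0.5000]
S = R + BᵀPB = [2 0; 0 3] + [1.0000 1.0000; 1.0000 1.2500] = [3.0000 1.0000; 1.0000 4.2500]
BᵀPA = [-2.2500 -2.5000; -2.6250 -2.7500]
K = S⁻¹·BᵀPA = [-0.5904 -0.6702; -0.4787 -0.4894]
A−BK = [1.0213 0.5106; 1.7234 -0.6383]
AᵀP(A−BK) = [3.0399 3.2074; 3.2074 3.4787]
P' = Q + AᵀP(A−BK) = [7.2899 4.7074; 4.7074 12.4787]
tr(P') = 19.7686

-0.5904 -0.6702 -0.4787 -0.4894


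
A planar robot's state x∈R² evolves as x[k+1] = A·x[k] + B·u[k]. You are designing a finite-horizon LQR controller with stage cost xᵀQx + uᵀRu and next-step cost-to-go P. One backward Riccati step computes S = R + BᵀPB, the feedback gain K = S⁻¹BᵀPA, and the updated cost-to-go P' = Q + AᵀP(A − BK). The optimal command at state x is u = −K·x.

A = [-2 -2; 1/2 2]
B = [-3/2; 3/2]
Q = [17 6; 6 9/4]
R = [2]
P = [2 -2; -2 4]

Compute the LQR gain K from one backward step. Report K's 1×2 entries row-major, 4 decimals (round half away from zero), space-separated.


0.6735 1.2245

BᵀP = [-6.0000 9.0000]
S = R + BᵀPB = [2] + [22.5000] = [24.5000]
BᵀPA = [16.5000 30.0000]
K = S⁻¹·BᵀPA = [0.6735 1.2245]
A−BK = [-0.9898 -0.1633; -0.5102 0.1633]
AᵀP(A−BK) = [1.8878 1.7959; 1.7959 3.2653]
P' = Q + AᵀP(A−BK) = [18.8878 7.7959; 7.7959 5.5153]
tr(P') = 24.4031


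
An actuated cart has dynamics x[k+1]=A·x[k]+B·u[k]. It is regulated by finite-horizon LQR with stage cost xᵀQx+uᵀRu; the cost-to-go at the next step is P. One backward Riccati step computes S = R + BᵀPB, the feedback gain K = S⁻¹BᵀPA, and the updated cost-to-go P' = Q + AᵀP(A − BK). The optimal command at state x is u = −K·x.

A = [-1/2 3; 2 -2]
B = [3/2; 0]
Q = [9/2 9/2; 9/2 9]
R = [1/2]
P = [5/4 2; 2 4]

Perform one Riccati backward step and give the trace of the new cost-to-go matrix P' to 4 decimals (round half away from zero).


BᵀP = [1.8750 3.0000]
S = R + BᵀPB = [1/2] + [2.8125] = [3.3125]
BᵀPA = [5.0625 -0.3750]
K = S⁻¹·BᵀPA = [1.5283 -0.1132]
A−BK = [-2.7925 3.1698; 2.0000 -2.0000]
AᵀP(A−BK) = [4.5755 -3.3019; -3.3019 3.2075]
P' = Q + AᵀP(A−BK) = [9.0755 1.1981; 1.1981 12.2075]
tr(P') = 21.2830

21.2830


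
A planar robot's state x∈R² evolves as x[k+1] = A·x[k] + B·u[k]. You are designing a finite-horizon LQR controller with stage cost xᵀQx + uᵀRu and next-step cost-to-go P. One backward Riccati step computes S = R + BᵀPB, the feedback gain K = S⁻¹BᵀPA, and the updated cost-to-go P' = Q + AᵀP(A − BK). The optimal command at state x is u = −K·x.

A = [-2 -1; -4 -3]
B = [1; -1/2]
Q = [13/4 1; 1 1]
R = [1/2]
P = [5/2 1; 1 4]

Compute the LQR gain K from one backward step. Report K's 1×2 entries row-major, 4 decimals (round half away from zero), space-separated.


0.0000 0.3333

BᵀP = [2.0000 -1.0000]
S = R + BᵀPB = [1/2] + [2.5000] = [3.0000]
BᵀPA = [0.0000 1.0000]
K = S⁻¹·BᵀPA = [0.0000 0.3333]
A−BK = [-2.0000 -1.3333; -4.0000 -2.8333]
AᵀP(A−BK) = [90.0000 63.0000; 63.0000 44.1667]
P' = Q + AᵀP(A−BK) = [93.2500 64.0000; 64.0000 45.1667]
tr(P') = 138.4167


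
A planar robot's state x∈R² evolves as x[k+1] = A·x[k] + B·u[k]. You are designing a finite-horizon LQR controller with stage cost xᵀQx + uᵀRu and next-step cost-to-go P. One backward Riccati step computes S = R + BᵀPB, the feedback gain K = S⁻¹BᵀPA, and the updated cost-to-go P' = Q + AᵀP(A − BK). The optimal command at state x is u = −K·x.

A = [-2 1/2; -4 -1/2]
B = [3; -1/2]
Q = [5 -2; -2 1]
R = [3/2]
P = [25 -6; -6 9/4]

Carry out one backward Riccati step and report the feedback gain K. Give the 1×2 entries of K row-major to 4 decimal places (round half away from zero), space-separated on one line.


-0.3244 0.1982

BᵀP = [78.0000 -19.1250]
S = R + BᵀPB = [3/2] + [243.5625] = [245.0625]
BᵀPA = [-79.5000 48.5625]
K = S⁻¹·BᵀPA = [-0.3244 0.1982]
A−BK = [-1.0268 -0.0945; -4.1622 -0.4009]
AᵀP(A−BK) = [14.2096 1.2540; 1.2540 0.1892]
P' = Q + AᵀP(A−BK) = [19.2096 -0.7460; -0.7460 1.1892]
tr(P') = 20.3988


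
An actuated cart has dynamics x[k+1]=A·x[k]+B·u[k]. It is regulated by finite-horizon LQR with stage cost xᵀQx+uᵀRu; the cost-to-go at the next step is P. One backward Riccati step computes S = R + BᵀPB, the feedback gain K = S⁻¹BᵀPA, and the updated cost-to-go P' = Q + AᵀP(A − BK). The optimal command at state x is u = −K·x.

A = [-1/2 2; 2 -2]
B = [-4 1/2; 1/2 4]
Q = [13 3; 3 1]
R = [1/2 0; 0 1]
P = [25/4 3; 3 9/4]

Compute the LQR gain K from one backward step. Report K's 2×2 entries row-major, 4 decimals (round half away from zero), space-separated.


BᵀP = [-23.5000 -10.8750; 15.1250 10.5000]
S = R + BᵀPB = [1/2 0; 0 1] + [88.5625 -55.2500; -55.2500 49.5625] = [89.0625 -55.2500; -55.2500 50.5625]
BᵀPA = [-10.0000 -25.2500; 13.4375 9.2500]
K = S⁻¹·BᵀPA = [0.1632 -0.5278; 0.4441 -0.3938]
A−BK = [-0.0691 0.0857; 0.1419 -0.1610]
AᵀP(A−BK) = [0.2269 -0.2365; -0.2365 0.3158]
P' = Q + AᵀP(A−BK) = [13.2269 2.7635; 2.7635 1.3158]
tr(P') = 14.5427

0.1632 -0.5278 0.4441 -0.3938


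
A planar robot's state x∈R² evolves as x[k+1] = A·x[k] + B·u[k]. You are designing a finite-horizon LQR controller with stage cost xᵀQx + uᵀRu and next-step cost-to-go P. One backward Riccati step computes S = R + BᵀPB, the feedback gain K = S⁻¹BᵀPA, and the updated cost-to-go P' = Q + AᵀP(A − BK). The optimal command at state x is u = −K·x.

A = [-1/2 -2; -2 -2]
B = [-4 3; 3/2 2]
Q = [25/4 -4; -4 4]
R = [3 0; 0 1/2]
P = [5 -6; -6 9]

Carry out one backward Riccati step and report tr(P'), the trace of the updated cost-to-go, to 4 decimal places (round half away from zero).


BᵀP = [-29.0000 37.5000; 3.0000 0.0000]
S = R + BᵀPB = [3 0; 0 1/2] + [172.2500 -12.0000; -12.0000 9.0000] = [175.2500 -12.0000; -12.0000 9.5000]
BᵀPA = [-60.5000 -17.0000; -1.5000 -6.0000]
K = S⁻¹·BᵀPA = [-0.3897 -0.1535; -0.6502 -0.8255]
A−BK = [-0.1084 -0.1376; -0.1150 -0.1187]
AᵀP(A−BK) = [0.6953 0.4732; 0.4732 0.4369]
P' = Q + AᵀP(A−BK) = [6.9453 -3.5268; -3.5268 4.4369]
tr(P') = 11.3822

11.3822


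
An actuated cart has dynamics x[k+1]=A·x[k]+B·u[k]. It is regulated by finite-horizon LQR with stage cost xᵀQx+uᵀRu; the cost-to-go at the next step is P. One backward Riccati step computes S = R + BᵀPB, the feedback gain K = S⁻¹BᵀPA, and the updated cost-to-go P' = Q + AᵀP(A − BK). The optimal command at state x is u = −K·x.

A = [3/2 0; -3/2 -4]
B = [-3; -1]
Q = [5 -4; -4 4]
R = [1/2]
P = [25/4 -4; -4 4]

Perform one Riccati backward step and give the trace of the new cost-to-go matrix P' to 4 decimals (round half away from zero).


BᵀP = [-14.7500 8.0000]
S = R + BᵀPB = [1/2] + [36.2500] = [36.7500]
BᵀPA = [-34.1250 -32.0000]
K = S⁻¹·BᵀPA = [-0.9286 -0.8707]
A−BK = [-1.2857 -2.6122; -2.4286 -4.8707]
AᵀP(A−BK) = [9.3750 18.2857; 18.2857 36.1361]
P' = Q + AᵀP(A−BK) = [14.3750 14.2857; 14.2857 40.1361]
tr(P') = 54.5111

54.5111


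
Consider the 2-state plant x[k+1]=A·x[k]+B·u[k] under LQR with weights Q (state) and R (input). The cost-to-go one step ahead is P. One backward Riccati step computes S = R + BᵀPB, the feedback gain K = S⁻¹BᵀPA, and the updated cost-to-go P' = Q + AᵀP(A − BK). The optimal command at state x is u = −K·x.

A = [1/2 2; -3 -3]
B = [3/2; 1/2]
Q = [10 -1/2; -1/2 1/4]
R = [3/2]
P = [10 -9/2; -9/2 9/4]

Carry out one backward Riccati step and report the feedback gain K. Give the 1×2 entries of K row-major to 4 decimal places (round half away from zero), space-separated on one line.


1.3053 2.3789

BᵀP = [12.7500 -5.6250]
S = R + BᵀPB = [3/2] + [16.3125] = [17.8125]
BᵀPA = [23.2500 42.3750]
K = S⁻¹·BᵀPA = [1.3053 2.3789]
A−BK = [-1.4579 -1.5684; -3.6526 -4.1895]
AᵀP(A−BK) = [5.9026 8.6895; 8.6895 13.4421]
P' = Q + AᵀP(A−BK) = [15.9026 8.1895; 8.1895 13.6921]
tr(P') = 29.5947


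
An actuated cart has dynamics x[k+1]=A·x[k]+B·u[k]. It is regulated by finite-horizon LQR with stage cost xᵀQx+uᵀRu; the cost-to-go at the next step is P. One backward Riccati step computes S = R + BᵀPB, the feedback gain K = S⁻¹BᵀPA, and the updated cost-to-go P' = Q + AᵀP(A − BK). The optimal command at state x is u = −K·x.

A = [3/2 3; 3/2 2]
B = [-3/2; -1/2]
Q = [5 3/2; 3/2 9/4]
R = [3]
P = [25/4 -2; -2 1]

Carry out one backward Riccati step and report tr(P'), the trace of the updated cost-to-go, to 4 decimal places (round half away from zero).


BᵀP = [-8.3750 2.5000]
S = R + BᵀPB = [3] + [11.3125] = [14.3125]
BᵀPA = [-8.8125 -20.1250]
K = S⁻¹·BᵀPA = [-0.6157 -1.4061]
A−BK = [0.5764 0.8908; 1.1921 1.2969]
AᵀP(A−BK) = [1.8865 3.7336; 3.7336 7.9520]
P' = Q + AᵀP(A−BK) = [6.8865 5.2336; 5.2336 10.2020]
tr(P') = 17.0884

17.0884


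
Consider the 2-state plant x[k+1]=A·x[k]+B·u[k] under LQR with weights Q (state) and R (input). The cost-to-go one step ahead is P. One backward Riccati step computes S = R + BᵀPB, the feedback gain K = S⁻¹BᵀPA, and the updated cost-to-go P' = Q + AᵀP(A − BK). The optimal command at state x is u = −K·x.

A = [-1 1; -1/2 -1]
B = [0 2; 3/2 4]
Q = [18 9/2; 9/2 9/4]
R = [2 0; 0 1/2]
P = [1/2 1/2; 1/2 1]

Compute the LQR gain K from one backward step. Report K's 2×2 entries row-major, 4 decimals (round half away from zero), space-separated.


0.0266 -0.0865 -0.2151 -0.0510

BᵀP = [0.7500 1.5000; 3.0000 5.0000]
S = R + BᵀPB = [2 0; 0 1/2] + [2.2500 7.5000; 7.5000 26.0000] = [4.2500 7.5000; 7.5000 26.5000]
BᵀPA = [-1.5000 -0.7500; -5.5000 -2.0000]
K = S⁻¹·BᵀPA = [0.0266 -0.0865; -0.2151 -0.0510]
A−BK = [-0.5698 1.1020; 0.3204 -0.6663]
AᵀP(A−BK) = [0.1070 -0.1602; -0.1602 0.3331]
P' = Q + AᵀP(A−BK) = [18.1070 4.3398; 4.3398 2.5831]
tr(P') = 20.6901


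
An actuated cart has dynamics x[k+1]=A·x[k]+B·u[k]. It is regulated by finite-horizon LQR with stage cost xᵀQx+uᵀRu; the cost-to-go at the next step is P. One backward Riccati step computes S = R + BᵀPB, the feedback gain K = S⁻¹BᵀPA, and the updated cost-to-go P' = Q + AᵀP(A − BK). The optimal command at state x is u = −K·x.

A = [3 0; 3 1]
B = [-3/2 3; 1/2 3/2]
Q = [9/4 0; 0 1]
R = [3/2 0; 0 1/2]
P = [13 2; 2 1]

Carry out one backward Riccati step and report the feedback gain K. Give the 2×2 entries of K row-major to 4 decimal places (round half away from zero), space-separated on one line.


0.3475 0.2887 1.2275 0.1786

BᵀP = [-18.5000 -2.5000; 42.0000 7.5000]
S = R + BᵀPB = [3/2 0; 0 1/2] + [26.5000 -59.2500; -59.2500 137.2500] = [28.0000 -59.2500; -59.2500 137.7500]
BᵀPA = [-63.0000 -2.5000; 148.5000 7.5000]
K = S⁻¹·BᵀPA = [0.3475 0.2887; 1.2275 0.1786]
A−BK = [-0.1613 -0.1028; 0.9850 0.5878]
AᵀP(A−BK) = [1.6074 0.6625; 0.6625 0.3821]
P' = Q + AᵀP(A−BK) = [3.8574 0.6625; 0.6625 1.3821]
tr(P') = 5.2395


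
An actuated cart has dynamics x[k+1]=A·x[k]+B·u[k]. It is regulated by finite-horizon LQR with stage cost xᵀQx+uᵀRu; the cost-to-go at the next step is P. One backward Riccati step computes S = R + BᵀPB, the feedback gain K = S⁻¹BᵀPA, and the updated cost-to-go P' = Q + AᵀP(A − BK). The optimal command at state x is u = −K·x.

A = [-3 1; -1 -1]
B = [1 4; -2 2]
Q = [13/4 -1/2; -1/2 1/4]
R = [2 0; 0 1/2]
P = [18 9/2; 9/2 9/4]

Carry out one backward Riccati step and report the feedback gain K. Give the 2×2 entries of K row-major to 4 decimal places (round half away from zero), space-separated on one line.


-0.1512 0.4405 -0.7038 0.1154

BᵀP = [9.0000 0.0000; 81.0000 22.5000]
S = R + BᵀPB = [2 0; 0 1/2] + [9.0000 36.0000; 36.0000 369.0000] = [11.0000 36.0000; 36.0000 369.5000]
BᵀPA = [-27.0000 9.0000; -265.5000 58.5000]
K = S⁻¹·BᵀPA = [-0.1512 0.4405; -0.7038 0.1154]
A−BK = [-0.0336 0.0979; 0.1053 -0.3498]
AᵀP(A−BK) = [0.3068 -0.2166; -0.2166 0.5344]
P' = Q + AᵀP(A−BK) = [3.5568 -0.7166; -0.7166 0.7844]
tr(P') = 4.3412


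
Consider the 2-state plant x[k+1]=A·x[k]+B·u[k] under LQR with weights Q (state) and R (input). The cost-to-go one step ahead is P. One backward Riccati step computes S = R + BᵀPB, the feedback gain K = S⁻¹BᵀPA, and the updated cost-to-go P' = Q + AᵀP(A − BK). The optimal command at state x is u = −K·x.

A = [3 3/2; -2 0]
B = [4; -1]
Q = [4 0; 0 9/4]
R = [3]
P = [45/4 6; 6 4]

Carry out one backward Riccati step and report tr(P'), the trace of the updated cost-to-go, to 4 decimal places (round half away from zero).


9.5373

BᵀP = [39.0000 20.0000]
S = R + BᵀPB = [3] + [136.0000] = [139.0000]
BᵀPA = [77.0000 58.5000]
K = S⁻¹·BᵀPA = [0.5540 0.4209]
A−BK = [0.7842 -0.1835; -1.4460 0.4209]
AᵀP(A−BK) = [2.5953 0.2185; 0.2185 0.6920]
P' = Q + AᵀP(A−BK) = [6.5953 0.2185; 0.2185 2.9420]
tr(P') = 9.5373


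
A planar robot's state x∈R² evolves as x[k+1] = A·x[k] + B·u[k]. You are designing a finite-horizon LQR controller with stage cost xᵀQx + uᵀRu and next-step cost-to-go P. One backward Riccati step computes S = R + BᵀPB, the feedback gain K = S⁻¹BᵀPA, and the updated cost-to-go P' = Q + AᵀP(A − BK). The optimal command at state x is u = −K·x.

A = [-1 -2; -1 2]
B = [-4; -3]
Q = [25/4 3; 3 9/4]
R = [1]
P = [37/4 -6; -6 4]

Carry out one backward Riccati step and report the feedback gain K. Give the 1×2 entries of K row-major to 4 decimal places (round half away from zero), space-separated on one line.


BᵀP = [-19.0000 12.0000]
S = R + BᵀPB = [1] + [40.0000] = [41.0000]
BᵀPA = [7.0000 62.0000]
K = S⁻¹·BᵀPA = [0.1707 1.5122]
A−BK = [-0.3171 4.0488; -0.4878 6.5366]
AᵀP(A−BK) = [0.0549 -0.0854; -0.0854 7.2439]
P' = Q + AᵀP(A−BK) = [6.3049 2.9146; 2.9146 9.4939]
tr(P') = 15.7988

0.1707 1.5122


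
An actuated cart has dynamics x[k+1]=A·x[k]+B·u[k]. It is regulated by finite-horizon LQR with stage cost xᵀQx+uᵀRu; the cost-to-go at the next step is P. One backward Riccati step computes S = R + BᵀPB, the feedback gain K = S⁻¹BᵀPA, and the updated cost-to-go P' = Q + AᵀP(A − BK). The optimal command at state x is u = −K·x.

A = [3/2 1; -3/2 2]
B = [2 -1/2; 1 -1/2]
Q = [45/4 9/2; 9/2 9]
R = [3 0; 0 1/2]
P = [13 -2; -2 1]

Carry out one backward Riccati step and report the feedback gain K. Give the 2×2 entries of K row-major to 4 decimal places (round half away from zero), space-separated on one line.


BᵀP = [24.0000 -3.0000; -5.5000 0.5000]
S = R + BᵀPB = [3 0; 0 1/2] + [45.0000 -10.5000; -10.5000 2.5000] = [48.0000 -10.5000; -10.5000 3.0000]
BᵀPA = [40.5000 18.0000; -9.0000 -4.5000]
K = S⁻¹·BᵀPA = [0.8000 0.2000; -0.2000 -0.8000]
A−BK = [-0.2000 0.2000; -2.4000 1.4000]
AᵀP(A−BK) = [6.3000 -1.8000; -1.8000 1.8000]
P' = Q + AᵀP(A−BK) = [17.5500 2.7000; 2.7000 10.8000]
tr(P') = 28.3500

0.8000 0.2000 -0.2000 -0.8000


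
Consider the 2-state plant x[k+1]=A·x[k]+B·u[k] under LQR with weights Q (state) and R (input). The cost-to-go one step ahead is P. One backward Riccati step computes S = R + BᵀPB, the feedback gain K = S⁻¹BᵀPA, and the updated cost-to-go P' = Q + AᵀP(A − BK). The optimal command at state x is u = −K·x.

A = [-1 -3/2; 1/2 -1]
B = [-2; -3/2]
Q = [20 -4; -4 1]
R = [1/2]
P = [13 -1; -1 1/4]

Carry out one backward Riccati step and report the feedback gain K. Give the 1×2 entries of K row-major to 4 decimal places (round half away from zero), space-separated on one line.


0.5378 0.7463

BᵀP = [-24.5000 1.6250]
S = R + BᵀPB = [1/2] + [46.5625] = [47.0625]
BᵀPA = [25.3125 35.1250]
K = S⁻¹·BᵀPA = [0.5378 0.7463]
A−BK = [0.0757 -0.0073; 1.3068 0.1195]
AᵀP(A−BK) = [0.4482 0.2331; 0.2331 0.2845]
P' = Q + AᵀP(A−BK) = [20.4482 -3.7669; -3.7669 1.2845]
tr(P') = 21.7327


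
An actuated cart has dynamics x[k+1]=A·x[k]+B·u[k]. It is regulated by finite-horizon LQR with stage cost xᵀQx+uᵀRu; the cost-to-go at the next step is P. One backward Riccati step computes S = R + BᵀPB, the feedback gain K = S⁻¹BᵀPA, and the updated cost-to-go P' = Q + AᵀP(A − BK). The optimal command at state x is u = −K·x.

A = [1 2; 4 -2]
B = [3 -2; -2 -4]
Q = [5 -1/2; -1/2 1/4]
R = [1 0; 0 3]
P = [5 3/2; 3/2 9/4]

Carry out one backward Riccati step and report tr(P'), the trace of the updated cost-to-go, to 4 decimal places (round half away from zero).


BᵀP = [12.0000 0.0000; -16.0000 -12.0000]
S = R + BᵀPB = [1 0; 0 3] + [36.0000 -24.0000; -24.0000 80.0000] = [37.0000 -24.0000; -24.0000 83.0000]
BᵀPA = [12.0000 24.0000; -64.0000 -8.0000]
K = S⁻¹·BᵀPA = [-0.2164 0.7214; -0.8337 0.1122]
A−BK = [-0.0180 0.0601; 0.2325 -0.1082]
AᵀP(A−BK) = [2.2425 -0.4749; -0.4749 0.5832]
P' = Q + AᵀP(A−BK) = [7.2425 -0.9749; -0.9749 0.8332]
tr(P') = 8.0757

8.0757


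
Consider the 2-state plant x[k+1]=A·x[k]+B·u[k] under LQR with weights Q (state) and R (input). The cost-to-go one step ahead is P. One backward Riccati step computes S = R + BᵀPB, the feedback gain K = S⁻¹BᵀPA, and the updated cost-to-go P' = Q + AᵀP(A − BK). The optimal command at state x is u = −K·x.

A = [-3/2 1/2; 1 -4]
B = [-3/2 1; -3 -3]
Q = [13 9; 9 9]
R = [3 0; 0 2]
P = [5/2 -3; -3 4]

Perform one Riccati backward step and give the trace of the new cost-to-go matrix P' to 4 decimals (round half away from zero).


25.1092

BᵀP = [5.2500 -7.5000; 11.5000 -15.0000]
S = R + BᵀPB = [3 0; 0 2] + [14.6250 27.7500; 27.7500 56.5000] = [17.6250 27.7500; 27.7500 58.5000]
BᵀPA = [-15.3750 32.6250; -32.2500 65.7500]
K = S⁻¹·BᵀPA = [-0.0172 0.3218; -0.5431 0.9713]
A−BK = [-0.9828 0.0115; -0.6810 -0.1207]
AᵀP(A−BK) = [0.8448 -1.1034; -1.1034 2.2644]
P' = Q + AᵀP(A−BK) = [13.8448 7.8966; 7.8966 11.2644]
tr(P') = 25.1092


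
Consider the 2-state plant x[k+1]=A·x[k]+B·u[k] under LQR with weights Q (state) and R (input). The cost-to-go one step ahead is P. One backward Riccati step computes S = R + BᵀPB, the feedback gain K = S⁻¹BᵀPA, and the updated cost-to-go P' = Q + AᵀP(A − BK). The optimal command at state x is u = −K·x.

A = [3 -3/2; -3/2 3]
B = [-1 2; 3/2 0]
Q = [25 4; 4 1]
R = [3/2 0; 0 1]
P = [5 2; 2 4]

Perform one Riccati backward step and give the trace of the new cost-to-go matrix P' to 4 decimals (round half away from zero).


33.2527

BᵀP = [-2.0000 4.0000; 10.0000 4.0000]
S = R + BᵀPB = [3/2 0; 0 1] + [8.0000 -4.0000; -4.0000 20.0000] = [9.5000 -4.0000; -4.0000 21.0000]
BᵀPA = [-12.0000 15.0000; 24.0000 -3.0000]
K = S⁻¹·BᵀPA = [-0.8501 1.6512; 0.9809 0.1717]
A−BK = [0.1880 -0.1921; -0.2248 0.5232]
AᵀP(A−BK) = [2.2561 -2.3052; -2.3052 4.9966]
P' = Q + AᵀP(A−BK) = [27.2561 1.6948; 1.6948 5.9966]
tr(P') = 33.2527


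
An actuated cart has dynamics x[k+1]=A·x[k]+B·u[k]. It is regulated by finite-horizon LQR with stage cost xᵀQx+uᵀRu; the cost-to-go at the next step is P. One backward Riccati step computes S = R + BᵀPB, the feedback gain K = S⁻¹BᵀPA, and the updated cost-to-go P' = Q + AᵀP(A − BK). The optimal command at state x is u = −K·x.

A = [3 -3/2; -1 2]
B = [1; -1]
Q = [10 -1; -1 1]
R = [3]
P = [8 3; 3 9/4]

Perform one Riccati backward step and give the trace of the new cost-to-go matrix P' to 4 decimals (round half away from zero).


43.2759

BᵀP = [5.0000 0.7500]
S = R + BᵀPB = [3] + [4.2500] = [7.2500]
BᵀPA = [14.2500 -6.0000]
K = S⁻¹·BᵀPA = [1.9655 -0.8276]
A−BK = [1.0345 -0.6724; 0.9655 1.1724]
AᵀP(A−BK) = [28.2414 -6.2069; -6.2069 4.0345]
P' = Q + AᵀP(A−BK) = [38.2414 -7.2069; -7.2069 5.0345]
tr(P') = 43.2759


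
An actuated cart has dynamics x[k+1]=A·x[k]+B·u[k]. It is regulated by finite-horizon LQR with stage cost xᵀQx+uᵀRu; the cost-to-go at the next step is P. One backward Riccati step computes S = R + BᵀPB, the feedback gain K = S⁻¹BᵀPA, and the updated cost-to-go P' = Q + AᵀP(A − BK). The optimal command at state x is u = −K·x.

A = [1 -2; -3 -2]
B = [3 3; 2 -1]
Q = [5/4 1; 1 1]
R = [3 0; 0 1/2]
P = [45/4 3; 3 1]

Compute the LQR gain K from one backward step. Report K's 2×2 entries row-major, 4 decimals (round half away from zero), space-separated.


-0.3128 -0.4195 0.4792 -0.3786

BᵀP = [39.7500 11.0000; 30.7500 8.0000]
S = R + BᵀPB = [3 0; 0 1/2] + [141.2500 108.2500; 108.2500 84.2500] = [144.2500 108.2500; 108.2500 84.7500]
BᵀPA = [6.7500 -101.5000; 6.7500 -77.5000]
K = S⁻¹·BᵀPA = [-0.3128 -0.4195; 0.4792 -0.3786]
A−BK = [0.5009 0.3944; -1.8952 -1.5396]
AᵀP(A−BK) = [1.1269 0.8874; 0.8874 1.0767]
P' = Q + AᵀP(A−BK) = [2.3769 1.8874; 1.8874 2.0767]
tr(P') = 4.4536
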